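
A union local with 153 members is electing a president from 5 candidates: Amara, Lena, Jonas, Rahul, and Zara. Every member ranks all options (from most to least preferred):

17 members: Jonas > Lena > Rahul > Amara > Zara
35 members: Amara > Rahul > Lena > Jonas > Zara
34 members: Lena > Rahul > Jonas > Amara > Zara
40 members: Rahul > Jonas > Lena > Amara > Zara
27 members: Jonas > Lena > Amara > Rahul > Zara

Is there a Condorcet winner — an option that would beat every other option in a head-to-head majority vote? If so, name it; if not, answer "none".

Checking pairwise contests:
Lena beats Amara 118–35.
Jonas beats Lena 84–69.
Rahul beats Jonas 109–44.
Lena beats Rahul 78–75.
Amara beats Zara 153–0.
Every option loses at least one head-to-head, so there is no Condorcet winner.

none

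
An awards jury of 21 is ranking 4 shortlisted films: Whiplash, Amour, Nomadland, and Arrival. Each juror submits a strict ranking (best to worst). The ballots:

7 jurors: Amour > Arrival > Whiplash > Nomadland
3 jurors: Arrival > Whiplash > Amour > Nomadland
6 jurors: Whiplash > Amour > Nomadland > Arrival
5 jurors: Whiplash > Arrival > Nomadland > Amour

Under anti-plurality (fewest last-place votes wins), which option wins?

Whiplash

Last-place votes: Whiplash 0, Amour 5, Nomadland 10, Arrival 6.
Whiplash is ranked last by the fewest voters, so Whiplash wins.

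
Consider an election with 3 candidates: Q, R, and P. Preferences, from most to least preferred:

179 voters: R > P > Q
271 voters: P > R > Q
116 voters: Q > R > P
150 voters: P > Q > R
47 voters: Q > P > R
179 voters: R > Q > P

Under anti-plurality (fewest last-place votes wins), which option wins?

Last-place votes: Q 450, R 197, P 295.
R is ranked last by the fewest voters, so R wins.

R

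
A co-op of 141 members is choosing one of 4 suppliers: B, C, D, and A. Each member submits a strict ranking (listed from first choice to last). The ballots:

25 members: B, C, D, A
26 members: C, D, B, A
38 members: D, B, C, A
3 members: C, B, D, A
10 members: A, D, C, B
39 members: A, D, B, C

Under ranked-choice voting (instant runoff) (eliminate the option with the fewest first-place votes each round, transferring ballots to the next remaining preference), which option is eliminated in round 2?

Round 1: B 25, C 29, D 38, A 49. Eliminate B.
Round 2: C 54, D 38, A 49. Eliminate D.

D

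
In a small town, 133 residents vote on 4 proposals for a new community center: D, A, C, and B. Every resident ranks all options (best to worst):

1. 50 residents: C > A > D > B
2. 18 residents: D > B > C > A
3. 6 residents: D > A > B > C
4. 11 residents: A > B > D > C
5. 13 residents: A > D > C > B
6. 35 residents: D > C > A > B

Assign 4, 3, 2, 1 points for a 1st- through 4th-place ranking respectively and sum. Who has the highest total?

D: 50·2 + 18·4 + 6·4 + 11·2 + 13·3 + 35·4 = 397
A: 50·3 + 18·1 + 6·3 + 11·4 + 13·4 + 35·2 = 352
C: 50·4 + 18·2 + 6·1 + 11·1 + 13·2 + 35·3 = 384
B: 50·1 + 18·3 + 6·2 + 11·3 + 13·1 + 35·1 = 197
D has the highest Borda score (397).

D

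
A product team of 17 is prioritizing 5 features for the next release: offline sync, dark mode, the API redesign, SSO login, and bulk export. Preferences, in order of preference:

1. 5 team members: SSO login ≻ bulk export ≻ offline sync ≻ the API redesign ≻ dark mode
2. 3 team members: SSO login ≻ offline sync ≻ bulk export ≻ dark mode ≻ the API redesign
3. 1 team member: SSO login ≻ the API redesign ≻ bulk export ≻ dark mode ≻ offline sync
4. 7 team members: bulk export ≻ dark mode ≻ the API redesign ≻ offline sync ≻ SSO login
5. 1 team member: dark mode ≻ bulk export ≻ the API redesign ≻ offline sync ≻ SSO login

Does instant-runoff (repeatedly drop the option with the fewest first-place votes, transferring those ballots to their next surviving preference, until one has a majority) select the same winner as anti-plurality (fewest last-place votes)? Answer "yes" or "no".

no

Instant-runoff — R1 offline sync 0, dark mode 1, the API redesign 0, SSO login 9, bulk export 7 (SSO login winner). Winner: SSO login.
Anti-plurality — last-place votes: offline sync 1, dark mode 5, the API redesign 3, SSO login 8, bulk export 0. Winner: bulk export.
The two methods disagree.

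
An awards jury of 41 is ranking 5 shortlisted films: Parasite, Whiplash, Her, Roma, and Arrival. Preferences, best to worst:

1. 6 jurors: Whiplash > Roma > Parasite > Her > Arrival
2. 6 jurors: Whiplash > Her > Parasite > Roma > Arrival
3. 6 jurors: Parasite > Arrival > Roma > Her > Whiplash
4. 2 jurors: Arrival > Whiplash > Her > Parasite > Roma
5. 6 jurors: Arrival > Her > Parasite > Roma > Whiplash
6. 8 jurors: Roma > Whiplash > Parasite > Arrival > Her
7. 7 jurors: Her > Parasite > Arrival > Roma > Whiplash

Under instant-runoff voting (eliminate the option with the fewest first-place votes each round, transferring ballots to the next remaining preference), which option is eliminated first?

Round 1: Parasite 6, Whiplash 12, Her 7, Roma 8, Arrival 8. Eliminate Parasite.

Parasite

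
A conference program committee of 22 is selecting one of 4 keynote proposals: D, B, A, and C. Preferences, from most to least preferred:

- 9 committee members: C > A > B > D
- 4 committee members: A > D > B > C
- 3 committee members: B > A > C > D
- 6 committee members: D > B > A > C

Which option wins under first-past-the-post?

First-place votes: D 6, B 3, A 4, C 9.
C has the most first-place votes.

C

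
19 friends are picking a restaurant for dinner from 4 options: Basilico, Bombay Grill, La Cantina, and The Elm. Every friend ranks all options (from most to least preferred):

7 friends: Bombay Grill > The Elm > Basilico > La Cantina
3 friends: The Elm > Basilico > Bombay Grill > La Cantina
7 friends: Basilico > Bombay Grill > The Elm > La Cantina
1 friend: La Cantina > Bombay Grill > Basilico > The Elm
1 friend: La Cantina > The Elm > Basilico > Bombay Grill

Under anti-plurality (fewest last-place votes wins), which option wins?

Basilico

Last-place votes: Basilico 0, Bombay Grill 1, La Cantina 17, The Elm 1.
Basilico is ranked last by the fewest voters, so Basilico wins.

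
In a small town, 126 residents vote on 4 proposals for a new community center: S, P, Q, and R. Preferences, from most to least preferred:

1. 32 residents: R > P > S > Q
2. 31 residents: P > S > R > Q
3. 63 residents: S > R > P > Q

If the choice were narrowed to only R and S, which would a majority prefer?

S

Voters preferring R to S: 32; preferring S to R: 94.
S wins the head-to-head.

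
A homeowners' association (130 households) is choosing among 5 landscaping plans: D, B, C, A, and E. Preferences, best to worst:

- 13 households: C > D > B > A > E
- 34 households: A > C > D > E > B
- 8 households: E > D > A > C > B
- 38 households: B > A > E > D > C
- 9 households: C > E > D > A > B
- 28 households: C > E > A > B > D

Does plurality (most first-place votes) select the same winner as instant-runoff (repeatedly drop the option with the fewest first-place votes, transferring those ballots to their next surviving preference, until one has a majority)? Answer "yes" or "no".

no

Plurality — first-place votes: D 0, B 38, C 50, A 34, E 8. Winner: C.
Instant-runoff — R1 D 0, B 38, C 50, A 34, E 8 (D out); R2 B 38, C 50, A 34, E 8 (E out); R3 B 38, C 50, A 42 (B out); R4 C 50, A 80 (A winner). Winner: A.
The two methods disagree.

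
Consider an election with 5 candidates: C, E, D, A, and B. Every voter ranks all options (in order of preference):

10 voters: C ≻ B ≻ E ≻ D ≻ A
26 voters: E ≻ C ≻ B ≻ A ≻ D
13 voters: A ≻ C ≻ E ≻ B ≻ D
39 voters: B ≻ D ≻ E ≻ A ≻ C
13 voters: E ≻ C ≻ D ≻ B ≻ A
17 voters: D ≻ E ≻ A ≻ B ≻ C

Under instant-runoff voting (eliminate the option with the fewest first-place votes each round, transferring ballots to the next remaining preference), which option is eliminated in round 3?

D

Round 1: C 10, E 39, D 17, A 13, B 39. Eliminate C.
Round 2: E 39, D 17, A 13, B 49. Eliminate A.
Round 3: E 52, D 17, B 49. Eliminate D.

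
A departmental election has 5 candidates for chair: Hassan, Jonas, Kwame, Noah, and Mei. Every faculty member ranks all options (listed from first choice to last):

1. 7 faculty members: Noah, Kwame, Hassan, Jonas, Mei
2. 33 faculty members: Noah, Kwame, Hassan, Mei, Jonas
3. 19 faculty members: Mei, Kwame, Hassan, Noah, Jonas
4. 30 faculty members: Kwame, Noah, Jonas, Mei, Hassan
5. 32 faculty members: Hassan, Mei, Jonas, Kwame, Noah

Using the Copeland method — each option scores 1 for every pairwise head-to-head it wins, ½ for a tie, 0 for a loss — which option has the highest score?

Kwame

Hassan: beats Jonas and Mei; loses to Kwame and Noah → score 2.
Jonas: loses to Hassan, Kwame, Noah, and Mei → score 0.
Kwame: beats Hassan, Jonas, Noah, and Mei → score 4.
Noah: beats Hassan, Jonas, and Mei; loses to Kwame → score 3.
Mei: beats Jonas; loses to Hassan, Kwame, and Noah → score 1.
Kwame has the best pairwise record.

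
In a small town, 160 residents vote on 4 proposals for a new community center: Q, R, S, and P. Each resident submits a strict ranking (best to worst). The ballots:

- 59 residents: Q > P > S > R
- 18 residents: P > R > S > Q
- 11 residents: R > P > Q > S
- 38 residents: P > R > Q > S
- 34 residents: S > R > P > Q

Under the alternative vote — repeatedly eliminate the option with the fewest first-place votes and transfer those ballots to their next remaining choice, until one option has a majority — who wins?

Round 1: Q 59, R 11, S 34, P 56. Eliminate R.
Round 2: Q 59, S 34, P 67. Eliminate S.
Round 3: Q 59, P 101. P has a majority.

P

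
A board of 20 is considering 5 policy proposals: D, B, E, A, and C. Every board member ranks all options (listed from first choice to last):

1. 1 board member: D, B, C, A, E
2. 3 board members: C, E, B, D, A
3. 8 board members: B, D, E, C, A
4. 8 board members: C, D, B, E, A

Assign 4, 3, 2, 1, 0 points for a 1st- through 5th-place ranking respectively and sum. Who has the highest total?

D: 1·4 + 3·1 + 8·3 + 8·3 = 55
B: 1·3 + 3·2 + 8·4 + 8·2 = 57
E: 1·0 + 3·3 + 8·2 + 8·1 = 33
A: 1·1 + 3·0 + 8·0 + 8·0 = 1
C: 1·2 + 3·4 + 8·1 + 8·4 = 54
B has the highest Borda score (57).

B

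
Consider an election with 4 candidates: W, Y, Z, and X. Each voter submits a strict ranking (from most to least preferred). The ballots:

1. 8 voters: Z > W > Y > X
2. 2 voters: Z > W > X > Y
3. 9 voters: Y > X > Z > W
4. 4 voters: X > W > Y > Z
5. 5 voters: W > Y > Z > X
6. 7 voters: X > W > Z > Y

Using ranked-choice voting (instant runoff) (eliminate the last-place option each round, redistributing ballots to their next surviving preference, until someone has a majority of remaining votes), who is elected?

Y

Round 1: W 5, Y 9, Z 10, X 11. Eliminate W.
Round 2: Y 14, Z 10, X 11. Eliminate Z.
Round 3: Y 22, X 13. Y has a majority.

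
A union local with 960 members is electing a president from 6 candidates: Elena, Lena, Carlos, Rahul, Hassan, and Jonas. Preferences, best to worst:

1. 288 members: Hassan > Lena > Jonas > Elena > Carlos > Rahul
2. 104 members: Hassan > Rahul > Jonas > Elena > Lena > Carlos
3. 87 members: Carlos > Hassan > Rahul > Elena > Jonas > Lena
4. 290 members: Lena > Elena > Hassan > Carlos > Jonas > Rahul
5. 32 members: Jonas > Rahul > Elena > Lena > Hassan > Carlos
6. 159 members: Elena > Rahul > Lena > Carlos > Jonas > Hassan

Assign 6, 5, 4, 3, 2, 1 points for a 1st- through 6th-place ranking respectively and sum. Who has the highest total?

Lena

Elena: 288·3 + 104·3 + 87·3 + 290·5 + 32·4 + 159·6 = 3969
Lena: 288·5 + 104·2 + 87·1 + 290·6 + 32·3 + 159·4 = 4207
Carlos: 288·2 + 104·1 + 87·6 + 290·3 + 32·1 + 159·3 = 2581
Rahul: 288·1 + 104·5 + 87·4 + 290·1 + 32·5 + 159·5 = 2401
Hassan: 288·6 + 104·6 + 87·5 + 290·4 + 32·2 + 159·1 = 4170
Jonas: 288·4 + 104·4 + 87·2 + 290·2 + 32·6 + 159·2 = 2832
Lena has the highest Borda score (4207).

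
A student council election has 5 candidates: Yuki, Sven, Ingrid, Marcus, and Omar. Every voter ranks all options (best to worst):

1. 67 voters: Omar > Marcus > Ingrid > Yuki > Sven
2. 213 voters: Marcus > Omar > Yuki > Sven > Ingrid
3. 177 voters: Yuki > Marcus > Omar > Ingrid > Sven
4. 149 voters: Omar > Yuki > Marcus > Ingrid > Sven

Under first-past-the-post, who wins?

Omar

First-place votes: Yuki 177, Sven 0, Ingrid 0, Marcus 213, Omar 216.
Omar has the most first-place votes.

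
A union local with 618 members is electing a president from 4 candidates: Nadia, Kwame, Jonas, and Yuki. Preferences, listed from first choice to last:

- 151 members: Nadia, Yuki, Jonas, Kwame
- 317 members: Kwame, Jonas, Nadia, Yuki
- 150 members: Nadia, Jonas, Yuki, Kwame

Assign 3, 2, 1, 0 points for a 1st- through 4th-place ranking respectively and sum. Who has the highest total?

Nadia: 151·3 + 317·1 + 150·3 = 1220
Kwame: 151·0 + 317·3 + 150·0 = 951
Jonas: 151·1 + 317·2 + 150·2 = 1085
Yuki: 151·2 + 317·0 + 150·1 = 452
Nadia has the highest Borda score (1220).

Nadia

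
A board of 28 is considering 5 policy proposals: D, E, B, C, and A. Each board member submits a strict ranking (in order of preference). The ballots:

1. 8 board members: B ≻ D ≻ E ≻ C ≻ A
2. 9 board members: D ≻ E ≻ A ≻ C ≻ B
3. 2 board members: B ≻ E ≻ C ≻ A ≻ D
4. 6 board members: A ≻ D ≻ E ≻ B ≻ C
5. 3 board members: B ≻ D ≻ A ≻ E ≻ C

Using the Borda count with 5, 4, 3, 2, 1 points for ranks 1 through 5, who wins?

D

D: 8·4 + 9·5 + 2·1 + 6·4 + 3·4 = 115
E: 8·3 + 9·4 + 2·4 + 6·3 + 3·2 = 92
B: 8·5 + 9·1 + 2·5 + 6·2 + 3·5 = 86
C: 8·2 + 9·2 + 2·3 + 6·1 + 3·1 = 49
A: 8·1 + 9·3 + 2·2 + 6·5 + 3·3 = 78
D has the highest Borda score (115).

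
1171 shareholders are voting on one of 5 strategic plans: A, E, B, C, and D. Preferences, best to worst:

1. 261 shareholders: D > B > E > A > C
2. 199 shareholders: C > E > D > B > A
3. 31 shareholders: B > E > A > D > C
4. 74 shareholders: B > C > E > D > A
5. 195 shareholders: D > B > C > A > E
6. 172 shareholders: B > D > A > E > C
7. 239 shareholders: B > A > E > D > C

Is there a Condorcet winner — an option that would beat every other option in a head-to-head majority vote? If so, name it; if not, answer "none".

D vs A: 901–270 for D.
D vs E: 628–543 for D.
D vs B: 655–516 for D.
D vs C: 898–273 for D.
D beats every other option head-to-head.

D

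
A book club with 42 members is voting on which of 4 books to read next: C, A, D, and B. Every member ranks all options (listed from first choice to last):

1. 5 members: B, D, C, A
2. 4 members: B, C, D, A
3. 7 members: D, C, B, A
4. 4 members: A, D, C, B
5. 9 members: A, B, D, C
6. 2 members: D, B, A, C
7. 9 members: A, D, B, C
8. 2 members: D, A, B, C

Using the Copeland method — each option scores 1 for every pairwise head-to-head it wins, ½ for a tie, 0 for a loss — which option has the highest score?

A

C: loses to A, D, and B → score 0.
A: beats C, D, and B → score 3.
D: beats C and B; loses to A → score 2.
B: beats C; loses to A and D → score 1.
A has the best pairwise record.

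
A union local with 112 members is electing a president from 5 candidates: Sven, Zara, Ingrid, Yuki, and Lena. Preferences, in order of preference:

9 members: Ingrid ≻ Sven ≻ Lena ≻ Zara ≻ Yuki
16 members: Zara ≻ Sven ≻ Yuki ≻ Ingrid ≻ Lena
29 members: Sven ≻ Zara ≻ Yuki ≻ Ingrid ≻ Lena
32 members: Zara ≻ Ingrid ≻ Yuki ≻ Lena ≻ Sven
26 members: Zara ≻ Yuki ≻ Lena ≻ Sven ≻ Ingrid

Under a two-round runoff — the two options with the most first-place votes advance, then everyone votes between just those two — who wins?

Round 1 first-place votes: Sven 29, Zara 74, Ingrid 9, Yuki 0, Lena 0.
Zara and Sven advance.
Runoff: Zara is preferred to Sven by 74 voters; Sven by 38.
Zara wins the runoff.

Zara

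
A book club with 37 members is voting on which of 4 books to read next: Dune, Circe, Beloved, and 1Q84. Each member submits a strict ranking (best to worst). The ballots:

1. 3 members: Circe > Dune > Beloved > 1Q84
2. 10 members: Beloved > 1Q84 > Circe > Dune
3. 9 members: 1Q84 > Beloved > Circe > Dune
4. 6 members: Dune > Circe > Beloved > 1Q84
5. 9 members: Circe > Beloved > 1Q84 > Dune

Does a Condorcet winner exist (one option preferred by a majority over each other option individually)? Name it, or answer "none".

Beloved vs Dune: 28–9 for Beloved.
Beloved vs Circe: 19–18 for Beloved.
Beloved vs 1Q84: 28–9 for Beloved.
Beloved beats every other option head-to-head.

Beloved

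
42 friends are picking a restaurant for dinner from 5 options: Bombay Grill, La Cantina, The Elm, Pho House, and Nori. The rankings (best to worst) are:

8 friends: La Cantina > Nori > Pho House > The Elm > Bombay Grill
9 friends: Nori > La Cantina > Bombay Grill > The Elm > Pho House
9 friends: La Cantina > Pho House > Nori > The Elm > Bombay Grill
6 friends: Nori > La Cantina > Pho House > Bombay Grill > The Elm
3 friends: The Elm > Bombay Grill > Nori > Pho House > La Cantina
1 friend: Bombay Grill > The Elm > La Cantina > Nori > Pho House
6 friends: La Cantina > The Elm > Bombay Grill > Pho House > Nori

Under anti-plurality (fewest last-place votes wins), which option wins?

La Cantina

Last-place votes: Bombay Grill 17, La Cantina 3, The Elm 6, Pho House 10, Nori 6.
La Cantina is ranked last by the fewest voters, so La Cantina wins.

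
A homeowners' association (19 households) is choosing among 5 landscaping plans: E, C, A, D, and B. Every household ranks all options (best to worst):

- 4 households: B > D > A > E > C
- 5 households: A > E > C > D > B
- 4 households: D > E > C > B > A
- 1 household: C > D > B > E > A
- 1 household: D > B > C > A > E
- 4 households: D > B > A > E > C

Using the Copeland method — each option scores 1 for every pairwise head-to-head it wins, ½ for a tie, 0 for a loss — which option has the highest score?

D

E: beats C; loses to A, D, and B → score 1.
C: beats B; loses to E, A, and D → score 1.
A: beats E and C; loses to D and B → score 2.
D: beats E, C, A, and B → score 4.
B: beats E and A; loses to C and D → score 2.
D has the best pairwise record.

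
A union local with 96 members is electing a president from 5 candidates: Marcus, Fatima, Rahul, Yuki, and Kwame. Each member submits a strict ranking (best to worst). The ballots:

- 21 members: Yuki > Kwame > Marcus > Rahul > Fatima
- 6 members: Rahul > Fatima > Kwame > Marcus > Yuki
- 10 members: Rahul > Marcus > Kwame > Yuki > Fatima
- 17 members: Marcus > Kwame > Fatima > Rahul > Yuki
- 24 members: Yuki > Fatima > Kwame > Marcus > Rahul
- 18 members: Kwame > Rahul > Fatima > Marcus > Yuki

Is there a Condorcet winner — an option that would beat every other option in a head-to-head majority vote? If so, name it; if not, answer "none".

Kwame vs Marcus: 69–27 for Kwame.
Kwame vs Fatima: 66–30 for Kwame.
Kwame vs Rahul: 80–16 for Kwame.
Kwame vs Yuki: 51–45 for Kwame.
Kwame beats every other option head-to-head.

Kwame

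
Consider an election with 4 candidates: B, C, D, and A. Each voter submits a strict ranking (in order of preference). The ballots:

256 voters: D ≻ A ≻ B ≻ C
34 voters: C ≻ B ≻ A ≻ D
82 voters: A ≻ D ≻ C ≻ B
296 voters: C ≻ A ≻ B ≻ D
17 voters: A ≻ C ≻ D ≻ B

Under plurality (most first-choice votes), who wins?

First-place votes: B 0, C 330, D 256, A 99.
C has the most first-place votes.

C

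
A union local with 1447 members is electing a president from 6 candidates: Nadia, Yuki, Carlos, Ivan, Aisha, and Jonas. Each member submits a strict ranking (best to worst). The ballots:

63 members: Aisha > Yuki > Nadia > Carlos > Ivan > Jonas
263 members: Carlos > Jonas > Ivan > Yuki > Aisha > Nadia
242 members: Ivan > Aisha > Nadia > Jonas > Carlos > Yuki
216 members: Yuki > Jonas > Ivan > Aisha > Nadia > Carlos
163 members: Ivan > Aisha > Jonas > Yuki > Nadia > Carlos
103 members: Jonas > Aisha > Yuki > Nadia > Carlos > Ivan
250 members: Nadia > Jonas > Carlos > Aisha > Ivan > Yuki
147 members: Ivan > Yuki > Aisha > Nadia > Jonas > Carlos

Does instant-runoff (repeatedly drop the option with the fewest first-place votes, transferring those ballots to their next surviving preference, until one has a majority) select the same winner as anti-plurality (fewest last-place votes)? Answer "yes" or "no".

no

Instant-runoff — R1 Nadia 250, Yuki 216, Carlos 263, Ivan 552, Aisha 63, Jonas 103 (Aisha out); R2 Nadia 250, Yuki 279, Carlos 263, Ivan 552, Jonas 103 (Jonas out); R3 Nadia 250, Yuki 382, Carlos 263, Ivan 552 (Nadia out); R4 Yuki 382, Carlos 513, Ivan 552 (Yuki out); R5 Carlos 679, Ivan 768 (Ivan winner). Winner: Ivan.
Anti-plurality — last-place votes: Nadia 263, Yuki 492, Carlos 526, Ivan 103, Aisha 0, Jonas 63. Winner: Aisha.
The two methods disagree.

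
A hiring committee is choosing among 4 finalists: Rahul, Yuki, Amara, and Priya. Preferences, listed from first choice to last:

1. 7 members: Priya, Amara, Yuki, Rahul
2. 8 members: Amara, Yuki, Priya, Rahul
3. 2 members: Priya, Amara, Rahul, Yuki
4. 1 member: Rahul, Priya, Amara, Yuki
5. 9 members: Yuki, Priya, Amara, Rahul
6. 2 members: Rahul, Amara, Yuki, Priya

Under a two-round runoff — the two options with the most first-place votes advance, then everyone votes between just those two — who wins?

Yuki

Round 1 first-place votes: Rahul 3, Yuki 9, Amara 8, Priya 9.
Yuki and Priya advance.
Runoff: Yuki is preferred to Priya by 19 voters; Priya by 10.
Yuki wins the runoff.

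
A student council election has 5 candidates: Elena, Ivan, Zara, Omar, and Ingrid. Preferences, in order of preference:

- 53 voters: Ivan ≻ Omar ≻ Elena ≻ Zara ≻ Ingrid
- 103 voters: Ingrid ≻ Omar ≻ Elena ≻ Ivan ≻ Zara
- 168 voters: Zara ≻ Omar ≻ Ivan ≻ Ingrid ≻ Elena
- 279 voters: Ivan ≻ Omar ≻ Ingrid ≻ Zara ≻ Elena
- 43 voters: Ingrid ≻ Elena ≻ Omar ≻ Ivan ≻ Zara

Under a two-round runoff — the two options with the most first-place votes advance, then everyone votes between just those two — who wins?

Round 1 first-place votes: Elena 0, Ivan 332, Zara 168, Omar 0, Ingrid 146.
Ivan and Zara advance.
Runoff: Ivan is preferred to Zara by 478 voters; Zara by 168.
Ivan wins the runoff.

Ivan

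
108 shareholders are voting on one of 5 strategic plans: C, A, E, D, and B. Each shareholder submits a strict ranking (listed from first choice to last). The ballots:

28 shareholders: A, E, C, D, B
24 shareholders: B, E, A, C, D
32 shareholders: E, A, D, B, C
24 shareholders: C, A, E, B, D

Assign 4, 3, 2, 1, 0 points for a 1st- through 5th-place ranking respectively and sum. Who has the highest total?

E

C: 28·2 + 24·1 + 32·0 + 24·4 = 176
A: 28·4 + 24·2 + 32·3 + 24·3 = 328
E: 28·3 + 24·3 + 32·4 + 24·2 = 332
D: 28·1 + 24·0 + 32·2 + 24·0 = 92
B: 28·0 + 24·4 + 32·1 + 24·1 = 152
E has the highest Borda score (332).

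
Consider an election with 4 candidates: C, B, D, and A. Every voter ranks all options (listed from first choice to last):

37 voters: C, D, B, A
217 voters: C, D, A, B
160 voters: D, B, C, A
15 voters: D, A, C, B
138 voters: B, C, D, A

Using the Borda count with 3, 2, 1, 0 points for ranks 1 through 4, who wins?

C

C: 37·3 + 217·3 + 160·1 + 15·1 + 138·2 = 1213
B: 37·1 + 217·0 + 160·2 + 15·0 + 138·3 = 771
D: 37·2 + 217·2 + 160·3 + 15·3 + 138·1 = 1171
A: 37·0 + 217·1 + 160·0 + 15·2 + 138·0 = 247
C has the highest Borda score (1213).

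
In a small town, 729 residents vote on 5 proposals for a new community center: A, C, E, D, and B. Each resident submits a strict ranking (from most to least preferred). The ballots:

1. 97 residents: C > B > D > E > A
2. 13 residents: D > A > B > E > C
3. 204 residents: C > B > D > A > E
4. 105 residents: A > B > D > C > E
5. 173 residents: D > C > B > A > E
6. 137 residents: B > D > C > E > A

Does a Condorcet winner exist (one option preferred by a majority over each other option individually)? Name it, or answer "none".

none

Checking pairwise contests:
C beats A 611–118.
D beats C 428–301.
A beats E 495–234.
B beats D 543–186.
C beats B 474–255.
Every option loses at least one head-to-head, so there is no Condorcet winner.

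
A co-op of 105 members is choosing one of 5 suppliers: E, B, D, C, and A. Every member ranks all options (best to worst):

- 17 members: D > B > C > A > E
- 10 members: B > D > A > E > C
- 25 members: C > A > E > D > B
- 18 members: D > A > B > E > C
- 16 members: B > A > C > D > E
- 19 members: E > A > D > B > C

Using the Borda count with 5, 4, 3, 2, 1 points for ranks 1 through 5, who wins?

A

E: 17·1 + 10·2 + 25·3 + 18·2 + 16·1 + 19·5 = 259
B: 17·4 + 10·5 + 25·1 + 18·3 + 16·5 + 19·2 = 315
D: 17·5 + 10·4 + 25·2 + 18·5 + 16·2 + 19·3 = 354
C: 17·3 + 10·1 + 25·5 + 18·1 + 16·3 + 19·1 = 271
A: 17·2 + 10·3 + 25·4 + 18·4 + 16·4 + 19·4 = 376
A has the highest Borda score (376).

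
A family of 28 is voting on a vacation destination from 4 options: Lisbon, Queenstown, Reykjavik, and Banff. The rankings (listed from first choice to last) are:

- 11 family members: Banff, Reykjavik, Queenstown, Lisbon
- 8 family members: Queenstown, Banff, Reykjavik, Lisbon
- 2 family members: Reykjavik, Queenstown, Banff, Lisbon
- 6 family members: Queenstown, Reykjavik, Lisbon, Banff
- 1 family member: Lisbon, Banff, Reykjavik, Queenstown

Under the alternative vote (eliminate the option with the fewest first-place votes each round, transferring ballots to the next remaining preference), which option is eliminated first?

Lisbon

Round 1: Lisbon 1, Queenstown 14, Reykjavik 2, Banff 11. Eliminate Lisbon.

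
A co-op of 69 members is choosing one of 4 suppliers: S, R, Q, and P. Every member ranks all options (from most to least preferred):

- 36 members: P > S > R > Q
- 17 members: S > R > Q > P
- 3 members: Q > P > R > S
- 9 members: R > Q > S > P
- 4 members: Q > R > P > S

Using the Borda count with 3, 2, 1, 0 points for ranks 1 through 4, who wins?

S: 36·2 + 17·3 + 3·0 + 9·1 + 4·0 = 132
R: 36·1 + 17·2 + 3·1 + 9·3 + 4·2 = 108
Q: 36·0 + 17·1 + 3·3 + 9·2 + 4·3 = 56
P: 36·3 + 17·0 + 3·2 + 9·0 + 4·1 = 118
S has the highest Borda score (132).

S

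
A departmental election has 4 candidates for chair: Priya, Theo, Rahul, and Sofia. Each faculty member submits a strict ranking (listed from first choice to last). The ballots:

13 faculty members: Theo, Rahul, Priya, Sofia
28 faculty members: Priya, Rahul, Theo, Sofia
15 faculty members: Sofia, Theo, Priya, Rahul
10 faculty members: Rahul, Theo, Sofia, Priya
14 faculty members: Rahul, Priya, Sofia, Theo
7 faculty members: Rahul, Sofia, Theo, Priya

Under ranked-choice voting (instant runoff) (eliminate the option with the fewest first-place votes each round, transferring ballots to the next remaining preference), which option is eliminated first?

Theo

Round 1: Priya 28, Theo 13, Rahul 31, Sofia 15. Eliminate Theo.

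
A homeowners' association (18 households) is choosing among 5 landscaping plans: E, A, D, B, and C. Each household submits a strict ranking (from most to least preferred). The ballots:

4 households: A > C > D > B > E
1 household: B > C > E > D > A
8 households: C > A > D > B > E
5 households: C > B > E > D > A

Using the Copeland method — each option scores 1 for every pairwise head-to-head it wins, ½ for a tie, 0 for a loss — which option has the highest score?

C

E: loses to A, D, B, and C → score 0.
A: beats E, D, and B; loses to C → score 3.
D: beats E and B; loses to A and C → score 2.
B: beats E; loses to A, D, and C → score 1.
C: beats E, A, D, and B → score 4.
C has the best pairwise record.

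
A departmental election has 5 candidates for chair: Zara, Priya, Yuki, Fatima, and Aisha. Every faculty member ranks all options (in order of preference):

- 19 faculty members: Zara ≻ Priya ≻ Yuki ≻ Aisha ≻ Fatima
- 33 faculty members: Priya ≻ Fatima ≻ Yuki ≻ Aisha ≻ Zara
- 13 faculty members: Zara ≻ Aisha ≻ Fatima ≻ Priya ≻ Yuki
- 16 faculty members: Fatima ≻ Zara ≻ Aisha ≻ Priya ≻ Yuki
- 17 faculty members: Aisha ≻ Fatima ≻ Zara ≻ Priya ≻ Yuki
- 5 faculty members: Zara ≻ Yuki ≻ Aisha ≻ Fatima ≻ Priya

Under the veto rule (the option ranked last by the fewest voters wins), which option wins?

Last-place votes: Zara 33, Priya 5, Yuki 46, Fatima 19, Aisha 0.
Aisha is ranked last by the fewest voters, so Aisha wins.

Aisha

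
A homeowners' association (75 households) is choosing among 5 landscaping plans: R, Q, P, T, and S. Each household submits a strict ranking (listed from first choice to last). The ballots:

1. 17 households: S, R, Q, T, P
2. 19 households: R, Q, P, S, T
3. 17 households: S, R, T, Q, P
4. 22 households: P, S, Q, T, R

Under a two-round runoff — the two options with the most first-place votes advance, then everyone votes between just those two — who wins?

Round 1 first-place votes: R 19, Q 0, P 22, T 0, S 34.
S and P advance.
Runoff: S is preferred to P by 34 voters; P by 41.
P wins the runoff.

P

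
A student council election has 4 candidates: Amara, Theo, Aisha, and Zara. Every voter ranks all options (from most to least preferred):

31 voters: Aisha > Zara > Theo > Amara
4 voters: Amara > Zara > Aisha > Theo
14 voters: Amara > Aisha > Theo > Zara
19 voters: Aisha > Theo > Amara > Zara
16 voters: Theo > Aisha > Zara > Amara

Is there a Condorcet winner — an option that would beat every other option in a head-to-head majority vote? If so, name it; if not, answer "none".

Aisha vs Amara: 66–18 for Aisha.
Aisha vs Theo: 68–16 for Aisha.
Aisha vs Zara: 80–4 for Aisha.
Aisha beats every other option head-to-head.

Aisha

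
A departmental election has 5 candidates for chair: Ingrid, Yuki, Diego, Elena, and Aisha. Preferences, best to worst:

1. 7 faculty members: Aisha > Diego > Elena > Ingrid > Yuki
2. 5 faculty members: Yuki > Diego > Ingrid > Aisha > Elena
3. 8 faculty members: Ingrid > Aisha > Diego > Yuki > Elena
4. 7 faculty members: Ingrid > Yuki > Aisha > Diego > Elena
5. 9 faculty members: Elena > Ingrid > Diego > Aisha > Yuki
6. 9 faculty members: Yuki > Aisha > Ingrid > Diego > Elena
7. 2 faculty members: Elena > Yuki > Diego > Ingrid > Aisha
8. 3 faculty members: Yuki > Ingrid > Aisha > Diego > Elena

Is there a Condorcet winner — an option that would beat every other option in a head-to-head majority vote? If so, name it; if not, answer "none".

Ingrid vs Yuki: 31–19 for Ingrid.
Ingrid vs Diego: 36–14 for Ingrid.
Ingrid vs Elena: 32–18 for Ingrid.
Ingrid vs Aisha: 34–16 for Ingrid.
Ingrid beats every other option head-to-head.

Ingrid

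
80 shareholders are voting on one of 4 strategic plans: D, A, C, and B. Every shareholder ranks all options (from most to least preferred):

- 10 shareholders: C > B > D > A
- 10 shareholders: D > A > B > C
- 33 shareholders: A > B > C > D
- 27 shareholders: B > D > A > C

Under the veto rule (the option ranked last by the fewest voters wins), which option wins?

Last-place votes: D 33, A 10, C 37, B 0.
B is ranked last by the fewest voters, so B wins.

B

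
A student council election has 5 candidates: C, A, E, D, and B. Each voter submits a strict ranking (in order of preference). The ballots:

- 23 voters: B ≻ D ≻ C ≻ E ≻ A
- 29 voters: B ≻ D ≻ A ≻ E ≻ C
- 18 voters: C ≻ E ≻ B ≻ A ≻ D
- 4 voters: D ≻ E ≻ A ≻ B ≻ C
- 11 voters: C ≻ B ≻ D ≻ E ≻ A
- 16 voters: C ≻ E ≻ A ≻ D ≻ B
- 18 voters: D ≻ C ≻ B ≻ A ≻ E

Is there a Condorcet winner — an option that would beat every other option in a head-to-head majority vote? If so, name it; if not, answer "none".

none

Checking pairwise contests:
D beats C 74–45.
C beats A 86–33.
C beats E 86–33.
B beats D 81–38.
C beats B 63–56.
Every option loses at least one head-to-head, so there is no Condorcet winner.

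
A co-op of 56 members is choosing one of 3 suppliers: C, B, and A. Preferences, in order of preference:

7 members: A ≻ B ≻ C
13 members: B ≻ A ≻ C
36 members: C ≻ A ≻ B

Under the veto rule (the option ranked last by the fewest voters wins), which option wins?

Last-place votes: C 20, B 36, A 0.
A is ranked last by the fewest voters, so A wins.

A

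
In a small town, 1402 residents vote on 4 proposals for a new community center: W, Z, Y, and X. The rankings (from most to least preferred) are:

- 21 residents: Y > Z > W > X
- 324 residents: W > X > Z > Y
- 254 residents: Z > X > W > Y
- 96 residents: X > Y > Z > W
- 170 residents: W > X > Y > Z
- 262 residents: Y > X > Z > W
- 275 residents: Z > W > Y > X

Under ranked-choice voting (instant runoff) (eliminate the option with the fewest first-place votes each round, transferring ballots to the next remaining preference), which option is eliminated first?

X

Round 1: W 494, Z 529, Y 283, X 96. Eliminate X.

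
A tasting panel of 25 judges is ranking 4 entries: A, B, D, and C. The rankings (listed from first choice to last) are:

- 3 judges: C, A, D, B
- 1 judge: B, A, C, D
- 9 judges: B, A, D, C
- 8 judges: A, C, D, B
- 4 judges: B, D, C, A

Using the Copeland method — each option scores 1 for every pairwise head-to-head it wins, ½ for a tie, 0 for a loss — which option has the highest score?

A: beats D and C; loses to B → score 2.
B: beats A, D, and C → score 3.
D: beats C; loses to A and B → score 1.
C: loses to A, B, and D → score 0.
B has the best pairwise record.

B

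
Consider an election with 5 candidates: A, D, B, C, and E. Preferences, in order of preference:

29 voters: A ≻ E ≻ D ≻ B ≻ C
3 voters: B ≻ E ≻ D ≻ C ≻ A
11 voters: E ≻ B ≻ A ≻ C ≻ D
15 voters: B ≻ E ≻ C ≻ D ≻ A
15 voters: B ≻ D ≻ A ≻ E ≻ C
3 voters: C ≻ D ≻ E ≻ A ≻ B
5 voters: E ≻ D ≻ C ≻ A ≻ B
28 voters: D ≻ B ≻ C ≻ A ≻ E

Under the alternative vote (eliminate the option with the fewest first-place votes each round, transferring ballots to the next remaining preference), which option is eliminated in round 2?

Round 1: A 29, D 28, B 33, C 3, E 16. Eliminate C.
Round 2: A 29, D 31, B 33, E 16. Eliminate E.

E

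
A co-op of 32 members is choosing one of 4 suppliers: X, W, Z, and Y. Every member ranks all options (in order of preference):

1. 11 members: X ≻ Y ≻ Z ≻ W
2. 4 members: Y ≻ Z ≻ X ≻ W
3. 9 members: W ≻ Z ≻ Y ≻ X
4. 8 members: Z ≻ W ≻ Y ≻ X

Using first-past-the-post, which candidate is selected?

X

First-place votes: X 11, W 9, Z 8, Y 4.
X has the most first-place votes.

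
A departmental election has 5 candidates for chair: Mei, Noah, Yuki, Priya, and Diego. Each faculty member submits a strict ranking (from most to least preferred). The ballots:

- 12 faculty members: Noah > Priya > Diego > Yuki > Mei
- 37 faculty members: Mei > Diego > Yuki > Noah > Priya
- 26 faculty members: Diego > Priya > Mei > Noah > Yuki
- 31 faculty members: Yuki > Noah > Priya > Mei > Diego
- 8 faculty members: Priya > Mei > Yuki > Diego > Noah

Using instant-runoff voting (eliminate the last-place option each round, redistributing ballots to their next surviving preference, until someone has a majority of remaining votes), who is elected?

Mei

Round 1: Mei 37, Noah 12, Yuki 31, Priya 8, Diego 26. Eliminate Priya.
Round 2: Mei 45, Noah 12, Yuki 31, Diego 26. Eliminate Noah.
Round 3: Mei 45, Yuki 31, Diego 38. Eliminate Yuki.
Round 4: Mei 76, Diego 38. Mei has a majority.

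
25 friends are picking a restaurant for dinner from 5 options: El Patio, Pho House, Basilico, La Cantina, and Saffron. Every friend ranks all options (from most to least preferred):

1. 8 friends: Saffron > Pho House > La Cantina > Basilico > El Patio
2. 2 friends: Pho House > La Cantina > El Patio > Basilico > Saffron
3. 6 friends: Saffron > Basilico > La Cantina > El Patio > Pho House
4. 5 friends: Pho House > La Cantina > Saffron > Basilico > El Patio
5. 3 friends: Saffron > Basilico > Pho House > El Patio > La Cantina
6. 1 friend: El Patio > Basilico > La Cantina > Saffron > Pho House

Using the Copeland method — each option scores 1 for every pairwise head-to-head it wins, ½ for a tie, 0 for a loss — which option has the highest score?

Saffron

El Patio: loses to Pho House, Basilico, La Cantina, and Saffron → score 0.
Pho House: beats El Patio, Basilico, and La Cantina; loses to Saffron → score 3.
Basilico: beats El Patio; loses to Pho House, La Cantina, and Saffron → score 1.
La Cantina: beats El Patio and Basilico; loses to Pho House and Saffron → score 2.
Saffron: beats El Patio, Pho House, Basilico, and La Cantina → score 4.
Saffron has the best pairwise record.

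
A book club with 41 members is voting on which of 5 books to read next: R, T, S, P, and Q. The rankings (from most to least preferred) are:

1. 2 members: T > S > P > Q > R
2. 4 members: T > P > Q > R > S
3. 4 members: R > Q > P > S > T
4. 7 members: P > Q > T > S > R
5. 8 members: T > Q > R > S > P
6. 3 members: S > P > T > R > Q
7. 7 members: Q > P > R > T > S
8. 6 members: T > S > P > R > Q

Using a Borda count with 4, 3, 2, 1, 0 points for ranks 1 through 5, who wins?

T

R: 2·0 + 4·1 + 4·4 + 7·0 + 8·2 + 3·1 + 7·2 + 6·1 = 59
T: 2·4 + 4·4 + 4·0 + 7·2 + 8·4 + 3·2 + 7·1 + 6·4 = 107
S: 2·3 + 4·0 + 4·1 + 7·1 + 8·1 + 3·4 + 7·0 + 6·3 = 55
P: 2·2 + 4·3 + 4·2 + 7·4 + 8·0 + 3·3 + 7·3 + 6·2 = 94
Q: 2·1 + 4·2 + 4·3 + 7·3 + 8·3 + 3·0 + 7·4 + 6·0 = 95
T has the highest Borda score (107).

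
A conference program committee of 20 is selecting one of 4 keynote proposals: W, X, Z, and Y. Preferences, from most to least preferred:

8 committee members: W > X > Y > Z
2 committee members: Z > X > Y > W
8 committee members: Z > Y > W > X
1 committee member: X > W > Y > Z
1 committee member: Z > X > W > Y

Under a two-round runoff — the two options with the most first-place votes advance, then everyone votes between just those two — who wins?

Z

Round 1 first-place votes: W 8, X 1, Z 11, Y 0.
Z and W advance.
Runoff: Z is preferred to W by 11 voters; W by 9.
Z wins the runoff.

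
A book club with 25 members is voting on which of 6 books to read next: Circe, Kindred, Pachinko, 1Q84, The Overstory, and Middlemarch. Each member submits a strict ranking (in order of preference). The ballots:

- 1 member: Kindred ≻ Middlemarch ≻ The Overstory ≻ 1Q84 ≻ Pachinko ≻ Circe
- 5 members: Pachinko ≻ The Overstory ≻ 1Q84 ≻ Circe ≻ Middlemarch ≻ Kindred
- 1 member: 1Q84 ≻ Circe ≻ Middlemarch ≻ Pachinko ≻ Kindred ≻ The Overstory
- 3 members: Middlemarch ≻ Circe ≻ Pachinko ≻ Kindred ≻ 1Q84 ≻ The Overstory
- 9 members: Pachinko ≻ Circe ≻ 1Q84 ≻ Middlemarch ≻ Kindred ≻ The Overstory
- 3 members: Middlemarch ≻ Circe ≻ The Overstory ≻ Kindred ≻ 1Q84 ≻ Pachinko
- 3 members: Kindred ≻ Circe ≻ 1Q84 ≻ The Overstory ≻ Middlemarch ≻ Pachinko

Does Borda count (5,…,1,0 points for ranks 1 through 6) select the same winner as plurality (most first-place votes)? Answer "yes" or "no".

no

Borda — scores: Circe 86, Kindred 42, Pachinko 82, 1Q84 64, The Overstory 38, Middlemarch 63. Winner: Circe.
Plurality — first-place votes: Circe 0, Kindred 4, Pachinko 14, 1Q84 1, The Overstory 0, Middlemarch 6. Winner: Pachinko.
The two methods disagree.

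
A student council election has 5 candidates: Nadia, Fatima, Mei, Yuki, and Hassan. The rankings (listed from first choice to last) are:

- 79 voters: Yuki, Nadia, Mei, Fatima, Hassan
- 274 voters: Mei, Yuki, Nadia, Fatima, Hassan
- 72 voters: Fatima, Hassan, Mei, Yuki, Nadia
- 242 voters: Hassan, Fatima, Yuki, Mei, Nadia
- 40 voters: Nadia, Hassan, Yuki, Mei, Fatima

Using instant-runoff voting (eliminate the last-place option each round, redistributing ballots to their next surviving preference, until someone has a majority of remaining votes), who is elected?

Hassan

Round 1: Nadia 40, Fatima 72, Mei 274, Yuki 79, Hassan 242. Eliminate Nadia.
Round 2: Fatima 72, Mei 274, Yuki 79, Hassan 282. Eliminate Fatima.
Round 3: Mei 274, Yuki 79, Hassan 354. Hassan has a majority.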